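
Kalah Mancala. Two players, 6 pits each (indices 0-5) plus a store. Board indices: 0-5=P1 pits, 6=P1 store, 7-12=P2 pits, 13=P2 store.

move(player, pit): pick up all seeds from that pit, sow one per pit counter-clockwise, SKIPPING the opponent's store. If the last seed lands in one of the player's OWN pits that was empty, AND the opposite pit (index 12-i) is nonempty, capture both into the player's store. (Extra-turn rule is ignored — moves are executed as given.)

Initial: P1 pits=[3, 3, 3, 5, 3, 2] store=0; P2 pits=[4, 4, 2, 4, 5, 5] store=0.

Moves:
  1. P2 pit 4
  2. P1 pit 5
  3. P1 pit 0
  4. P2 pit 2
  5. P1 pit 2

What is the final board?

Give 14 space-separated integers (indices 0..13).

Move 1: P2 pit4 -> P1=[4,4,4,5,3,2](0) P2=[4,4,2,4,0,6](1)
Move 2: P1 pit5 -> P1=[4,4,4,5,3,0](1) P2=[5,4,2,4,0,6](1)
Move 3: P1 pit0 -> P1=[0,5,5,6,4,0](1) P2=[5,4,2,4,0,6](1)
Move 4: P2 pit2 -> P1=[0,0,5,6,4,0](1) P2=[5,4,0,5,0,6](7)
Move 5: P1 pit2 -> P1=[0,0,0,7,5,1](2) P2=[6,4,0,5,0,6](7)

Answer: 0 0 0 7 5 1 2 6 4 0 5 0 6 7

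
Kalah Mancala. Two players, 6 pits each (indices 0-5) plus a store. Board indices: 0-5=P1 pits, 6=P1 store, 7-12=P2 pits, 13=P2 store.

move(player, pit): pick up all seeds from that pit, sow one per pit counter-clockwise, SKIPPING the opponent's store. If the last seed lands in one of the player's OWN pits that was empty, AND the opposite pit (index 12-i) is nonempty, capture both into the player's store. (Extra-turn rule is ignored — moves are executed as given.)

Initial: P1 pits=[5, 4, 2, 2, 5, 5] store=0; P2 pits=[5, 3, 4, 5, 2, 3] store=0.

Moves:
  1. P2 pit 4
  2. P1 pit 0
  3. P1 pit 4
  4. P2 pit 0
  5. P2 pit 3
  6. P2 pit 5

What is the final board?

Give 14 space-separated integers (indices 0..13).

Move 1: P2 pit4 -> P1=[5,4,2,2,5,5](0) P2=[5,3,4,5,0,4](1)
Move 2: P1 pit0 -> P1=[0,5,3,3,6,6](0) P2=[5,3,4,5,0,4](1)
Move 3: P1 pit4 -> P1=[0,5,3,3,0,7](1) P2=[6,4,5,6,0,4](1)
Move 4: P2 pit0 -> P1=[0,5,3,3,0,7](1) P2=[0,5,6,7,1,5](2)
Move 5: P2 pit3 -> P1=[1,6,4,4,0,7](1) P2=[0,5,6,0,2,6](3)
Move 6: P2 pit5 -> P1=[2,7,5,5,1,7](1) P2=[0,5,6,0,2,0](4)

Answer: 2 7 5 5 1 7 1 0 5 6 0 2 0 4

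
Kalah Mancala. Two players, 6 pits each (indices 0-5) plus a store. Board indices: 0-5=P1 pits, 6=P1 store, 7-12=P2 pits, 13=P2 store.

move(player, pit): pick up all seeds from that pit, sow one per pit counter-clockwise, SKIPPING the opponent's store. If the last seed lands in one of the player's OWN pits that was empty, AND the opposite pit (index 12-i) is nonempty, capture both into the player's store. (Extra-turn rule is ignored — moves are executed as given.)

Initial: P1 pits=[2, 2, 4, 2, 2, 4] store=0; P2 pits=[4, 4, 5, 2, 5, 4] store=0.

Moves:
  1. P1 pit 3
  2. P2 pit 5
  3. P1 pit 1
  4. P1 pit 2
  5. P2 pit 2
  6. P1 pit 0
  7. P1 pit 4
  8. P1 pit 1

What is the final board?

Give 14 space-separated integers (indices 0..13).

Move 1: P1 pit3 -> P1=[2,2,4,0,3,5](0) P2=[4,4,5,2,5,4](0)
Move 2: P2 pit5 -> P1=[3,3,5,0,3,5](0) P2=[4,4,5,2,5,0](1)
Move 3: P1 pit1 -> P1=[3,0,6,1,4,5](0) P2=[4,4,5,2,5,0](1)
Move 4: P1 pit2 -> P1=[3,0,0,2,5,6](1) P2=[5,5,5,2,5,0](1)
Move 5: P2 pit2 -> P1=[4,0,0,2,5,6](1) P2=[5,5,0,3,6,1](2)
Move 6: P1 pit0 -> P1=[0,1,1,3,6,6](1) P2=[5,5,0,3,6,1](2)
Move 7: P1 pit4 -> P1=[0,1,1,3,0,7](2) P2=[6,6,1,4,6,1](2)
Move 8: P1 pit1 -> P1=[0,0,2,3,0,7](2) P2=[6,6,1,4,6,1](2)

Answer: 0 0 2 3 0 7 2 6 6 1 4 6 1 2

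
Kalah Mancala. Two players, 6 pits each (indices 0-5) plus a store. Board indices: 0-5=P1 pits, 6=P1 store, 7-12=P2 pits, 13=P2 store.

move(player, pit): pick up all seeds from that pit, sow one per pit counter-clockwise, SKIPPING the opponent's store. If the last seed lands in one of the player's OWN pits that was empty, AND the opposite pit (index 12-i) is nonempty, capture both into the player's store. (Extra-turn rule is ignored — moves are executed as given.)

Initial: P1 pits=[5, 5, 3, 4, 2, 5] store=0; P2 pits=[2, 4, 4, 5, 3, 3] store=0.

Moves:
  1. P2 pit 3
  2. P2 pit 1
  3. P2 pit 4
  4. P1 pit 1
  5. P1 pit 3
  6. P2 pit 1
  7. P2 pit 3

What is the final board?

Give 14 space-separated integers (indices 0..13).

Answer: 7 0 5 0 4 7 2 4 0 6 0 1 7 2

Derivation:
Move 1: P2 pit3 -> P1=[6,6,3,4,2,5](0) P2=[2,4,4,0,4,4](1)
Move 2: P2 pit1 -> P1=[6,6,3,4,2,5](0) P2=[2,0,5,1,5,5](1)
Move 3: P2 pit4 -> P1=[7,7,4,4,2,5](0) P2=[2,0,5,1,0,6](2)
Move 4: P1 pit1 -> P1=[7,0,5,5,3,6](1) P2=[3,1,5,1,0,6](2)
Move 5: P1 pit3 -> P1=[7,0,5,0,4,7](2) P2=[4,2,5,1,0,6](2)
Move 6: P2 pit1 -> P1=[7,0,5,0,4,7](2) P2=[4,0,6,2,0,6](2)
Move 7: P2 pit3 -> P1=[7,0,5,0,4,7](2) P2=[4,0,6,0,1,7](2)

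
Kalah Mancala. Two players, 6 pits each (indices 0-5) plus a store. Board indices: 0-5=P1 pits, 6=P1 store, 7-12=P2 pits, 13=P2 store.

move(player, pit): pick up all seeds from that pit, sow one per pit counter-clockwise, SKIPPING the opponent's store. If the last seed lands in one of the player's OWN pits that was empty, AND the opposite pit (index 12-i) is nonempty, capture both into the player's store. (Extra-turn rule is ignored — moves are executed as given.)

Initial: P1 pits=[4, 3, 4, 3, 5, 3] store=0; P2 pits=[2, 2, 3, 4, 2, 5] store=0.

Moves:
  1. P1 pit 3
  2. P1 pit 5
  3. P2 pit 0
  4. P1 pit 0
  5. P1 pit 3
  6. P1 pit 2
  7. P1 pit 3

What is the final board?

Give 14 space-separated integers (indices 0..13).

Move 1: P1 pit3 -> P1=[4,3,4,0,6,4](1) P2=[2,2,3,4,2,5](0)
Move 2: P1 pit5 -> P1=[4,3,4,0,6,0](2) P2=[3,3,4,4,2,5](0)
Move 3: P2 pit0 -> P1=[4,3,4,0,6,0](2) P2=[0,4,5,5,2,5](0)
Move 4: P1 pit0 -> P1=[0,4,5,1,7,0](2) P2=[0,4,5,5,2,5](0)
Move 5: P1 pit3 -> P1=[0,4,5,0,8,0](2) P2=[0,4,5,5,2,5](0)
Move 6: P1 pit2 -> P1=[0,4,0,1,9,1](3) P2=[1,4,5,5,2,5](0)
Move 7: P1 pit3 -> P1=[0,4,0,0,10,1](3) P2=[1,4,5,5,2,5](0)

Answer: 0 4 0 0 10 1 3 1 4 5 5 2 5 0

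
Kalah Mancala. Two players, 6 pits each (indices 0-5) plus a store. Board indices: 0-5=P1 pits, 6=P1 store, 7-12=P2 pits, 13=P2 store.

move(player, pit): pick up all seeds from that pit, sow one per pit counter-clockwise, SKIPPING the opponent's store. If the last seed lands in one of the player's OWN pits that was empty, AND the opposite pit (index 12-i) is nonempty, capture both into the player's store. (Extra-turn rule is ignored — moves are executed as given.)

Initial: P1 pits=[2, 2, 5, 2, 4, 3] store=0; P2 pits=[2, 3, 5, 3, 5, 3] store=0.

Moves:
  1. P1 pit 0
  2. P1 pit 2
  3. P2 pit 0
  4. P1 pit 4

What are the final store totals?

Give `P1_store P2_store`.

Move 1: P1 pit0 -> P1=[0,3,6,2,4,3](0) P2=[2,3,5,3,5,3](0)
Move 2: P1 pit2 -> P1=[0,3,0,3,5,4](1) P2=[3,4,5,3,5,3](0)
Move 3: P2 pit0 -> P1=[0,3,0,3,5,4](1) P2=[0,5,6,4,5,3](0)
Move 4: P1 pit4 -> P1=[0,3,0,3,0,5](2) P2=[1,6,7,4,5,3](0)

Answer: 2 0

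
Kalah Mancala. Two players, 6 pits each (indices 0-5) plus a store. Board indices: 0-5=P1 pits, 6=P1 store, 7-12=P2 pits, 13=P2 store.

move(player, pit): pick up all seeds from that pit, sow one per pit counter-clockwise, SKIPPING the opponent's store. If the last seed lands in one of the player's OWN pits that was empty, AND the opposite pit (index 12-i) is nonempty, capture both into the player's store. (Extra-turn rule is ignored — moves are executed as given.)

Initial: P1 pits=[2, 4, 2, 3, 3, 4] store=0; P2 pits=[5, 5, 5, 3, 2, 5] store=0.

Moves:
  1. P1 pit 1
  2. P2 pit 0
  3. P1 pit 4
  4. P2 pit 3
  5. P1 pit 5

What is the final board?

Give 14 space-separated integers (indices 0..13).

Answer: 3 0 3 4 0 0 2 2 8 7 1 5 7 1

Derivation:
Move 1: P1 pit1 -> P1=[2,0,3,4,4,5](0) P2=[5,5,5,3,2,5](0)
Move 2: P2 pit0 -> P1=[2,0,3,4,4,5](0) P2=[0,6,6,4,3,6](0)
Move 3: P1 pit4 -> P1=[2,0,3,4,0,6](1) P2=[1,7,6,4,3,6](0)
Move 4: P2 pit3 -> P1=[3,0,3,4,0,6](1) P2=[1,7,6,0,4,7](1)
Move 5: P1 pit5 -> P1=[3,0,3,4,0,0](2) P2=[2,8,7,1,5,7](1)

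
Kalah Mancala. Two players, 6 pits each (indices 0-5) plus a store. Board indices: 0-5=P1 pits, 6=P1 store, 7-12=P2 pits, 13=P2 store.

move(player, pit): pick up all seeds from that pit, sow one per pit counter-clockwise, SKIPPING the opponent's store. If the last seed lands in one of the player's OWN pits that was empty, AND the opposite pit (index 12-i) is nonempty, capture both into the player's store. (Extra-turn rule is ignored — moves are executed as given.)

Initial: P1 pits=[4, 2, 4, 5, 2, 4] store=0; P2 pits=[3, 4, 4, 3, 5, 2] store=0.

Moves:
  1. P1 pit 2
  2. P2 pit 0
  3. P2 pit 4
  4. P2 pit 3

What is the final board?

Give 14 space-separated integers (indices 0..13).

Answer: 6 3 1 6 3 5 1 0 5 5 0 1 4 2

Derivation:
Move 1: P1 pit2 -> P1=[4,2,0,6,3,5](1) P2=[3,4,4,3,5,2](0)
Move 2: P2 pit0 -> P1=[4,2,0,6,3,5](1) P2=[0,5,5,4,5,2](0)
Move 3: P2 pit4 -> P1=[5,3,1,6,3,5](1) P2=[0,5,5,4,0,3](1)
Move 4: P2 pit3 -> P1=[6,3,1,6,3,5](1) P2=[0,5,5,0,1,4](2)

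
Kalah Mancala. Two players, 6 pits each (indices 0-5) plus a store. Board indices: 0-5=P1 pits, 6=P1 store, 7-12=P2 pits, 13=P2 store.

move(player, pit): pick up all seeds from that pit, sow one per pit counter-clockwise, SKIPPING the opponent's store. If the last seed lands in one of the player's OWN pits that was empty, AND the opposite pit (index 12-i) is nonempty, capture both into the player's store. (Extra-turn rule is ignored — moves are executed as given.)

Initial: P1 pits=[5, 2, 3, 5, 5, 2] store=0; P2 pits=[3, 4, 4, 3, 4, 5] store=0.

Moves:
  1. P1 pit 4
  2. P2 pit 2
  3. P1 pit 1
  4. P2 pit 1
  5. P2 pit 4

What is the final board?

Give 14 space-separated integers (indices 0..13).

Move 1: P1 pit4 -> P1=[5,2,3,5,0,3](1) P2=[4,5,5,3,4,5](0)
Move 2: P2 pit2 -> P1=[6,2,3,5,0,3](1) P2=[4,5,0,4,5,6](1)
Move 3: P1 pit1 -> P1=[6,0,4,6,0,3](1) P2=[4,5,0,4,5,6](1)
Move 4: P2 pit1 -> P1=[6,0,4,6,0,3](1) P2=[4,0,1,5,6,7](2)
Move 5: P2 pit4 -> P1=[7,1,5,7,0,3](1) P2=[4,0,1,5,0,8](3)

Answer: 7 1 5 7 0 3 1 4 0 1 5 0 8 3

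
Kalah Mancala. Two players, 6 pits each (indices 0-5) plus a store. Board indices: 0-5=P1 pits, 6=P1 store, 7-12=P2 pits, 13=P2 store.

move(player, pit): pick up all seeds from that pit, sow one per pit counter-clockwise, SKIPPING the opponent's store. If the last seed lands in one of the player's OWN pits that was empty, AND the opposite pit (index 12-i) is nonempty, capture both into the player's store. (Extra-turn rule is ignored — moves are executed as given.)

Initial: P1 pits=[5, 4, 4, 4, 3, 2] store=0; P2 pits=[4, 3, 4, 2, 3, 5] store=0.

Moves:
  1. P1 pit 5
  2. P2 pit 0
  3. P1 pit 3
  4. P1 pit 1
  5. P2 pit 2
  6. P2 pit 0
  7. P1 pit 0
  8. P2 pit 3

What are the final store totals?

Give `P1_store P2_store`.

Move 1: P1 pit5 -> P1=[5,4,4,4,3,0](1) P2=[5,3,4,2,3,5](0)
Move 2: P2 pit0 -> P1=[5,4,4,4,3,0](1) P2=[0,4,5,3,4,6](0)
Move 3: P1 pit3 -> P1=[5,4,4,0,4,1](2) P2=[1,4,5,3,4,6](0)
Move 4: P1 pit1 -> P1=[5,0,5,1,5,2](2) P2=[1,4,5,3,4,6](0)
Move 5: P2 pit2 -> P1=[6,0,5,1,5,2](2) P2=[1,4,0,4,5,7](1)
Move 6: P2 pit0 -> P1=[6,0,5,1,5,2](2) P2=[0,5,0,4,5,7](1)
Move 7: P1 pit0 -> P1=[0,1,6,2,6,3](3) P2=[0,5,0,4,5,7](1)
Move 8: P2 pit3 -> P1=[1,1,6,2,6,3](3) P2=[0,5,0,0,6,8](2)

Answer: 3 2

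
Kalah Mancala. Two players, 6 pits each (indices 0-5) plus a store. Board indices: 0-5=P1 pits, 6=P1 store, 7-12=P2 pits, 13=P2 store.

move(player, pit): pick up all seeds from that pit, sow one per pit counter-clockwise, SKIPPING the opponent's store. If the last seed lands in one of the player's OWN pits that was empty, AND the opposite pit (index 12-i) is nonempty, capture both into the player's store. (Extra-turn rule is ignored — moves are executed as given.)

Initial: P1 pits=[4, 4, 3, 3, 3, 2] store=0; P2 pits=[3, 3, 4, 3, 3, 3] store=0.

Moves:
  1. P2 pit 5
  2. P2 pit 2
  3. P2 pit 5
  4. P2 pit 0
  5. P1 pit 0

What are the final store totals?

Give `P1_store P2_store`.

Answer: 0 3

Derivation:
Move 1: P2 pit5 -> P1=[5,5,3,3,3,2](0) P2=[3,3,4,3,3,0](1)
Move 2: P2 pit2 -> P1=[5,5,3,3,3,2](0) P2=[3,3,0,4,4,1](2)
Move 3: P2 pit5 -> P1=[5,5,3,3,3,2](0) P2=[3,3,0,4,4,0](3)
Move 4: P2 pit0 -> P1=[5,5,3,3,3,2](0) P2=[0,4,1,5,4,0](3)
Move 5: P1 pit0 -> P1=[0,6,4,4,4,3](0) P2=[0,4,1,5,4,0](3)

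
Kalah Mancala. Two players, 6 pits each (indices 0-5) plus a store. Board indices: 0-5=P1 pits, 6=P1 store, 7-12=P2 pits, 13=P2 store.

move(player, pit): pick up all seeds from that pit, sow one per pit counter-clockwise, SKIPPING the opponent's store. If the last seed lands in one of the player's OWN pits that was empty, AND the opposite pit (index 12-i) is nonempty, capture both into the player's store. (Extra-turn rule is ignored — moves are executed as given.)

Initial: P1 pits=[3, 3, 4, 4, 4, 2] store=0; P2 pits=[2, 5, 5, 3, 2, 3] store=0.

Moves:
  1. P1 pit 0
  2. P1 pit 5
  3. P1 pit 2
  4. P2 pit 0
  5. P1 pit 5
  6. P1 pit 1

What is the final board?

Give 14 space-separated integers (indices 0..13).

Move 1: P1 pit0 -> P1=[0,4,5,5,4,2](0) P2=[2,5,5,3,2,3](0)
Move 2: P1 pit5 -> P1=[0,4,5,5,4,0](1) P2=[3,5,5,3,2,3](0)
Move 3: P1 pit2 -> P1=[0,4,0,6,5,1](2) P2=[4,5,5,3,2,3](0)
Move 4: P2 pit0 -> P1=[0,4,0,6,5,1](2) P2=[0,6,6,4,3,3](0)
Move 5: P1 pit5 -> P1=[0,4,0,6,5,0](3) P2=[0,6,6,4,3,3](0)
Move 6: P1 pit1 -> P1=[0,0,1,7,6,1](3) P2=[0,6,6,4,3,3](0)

Answer: 0 0 1 7 6 1 3 0 6 6 4 3 3 0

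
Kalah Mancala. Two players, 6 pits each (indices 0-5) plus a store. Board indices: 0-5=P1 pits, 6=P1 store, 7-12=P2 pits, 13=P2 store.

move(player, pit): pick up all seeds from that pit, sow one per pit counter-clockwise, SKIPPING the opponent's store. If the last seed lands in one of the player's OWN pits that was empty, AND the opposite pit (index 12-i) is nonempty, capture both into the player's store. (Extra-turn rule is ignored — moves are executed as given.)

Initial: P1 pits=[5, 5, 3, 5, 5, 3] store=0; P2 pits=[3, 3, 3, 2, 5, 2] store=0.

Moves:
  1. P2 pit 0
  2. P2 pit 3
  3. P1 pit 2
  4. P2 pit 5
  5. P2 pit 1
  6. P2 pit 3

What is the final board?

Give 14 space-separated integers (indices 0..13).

Move 1: P2 pit0 -> P1=[5,5,3,5,5,3](0) P2=[0,4,4,3,5,2](0)
Move 2: P2 pit3 -> P1=[5,5,3,5,5,3](0) P2=[0,4,4,0,6,3](1)
Move 3: P1 pit2 -> P1=[5,5,0,6,6,4](0) P2=[0,4,4,0,6,3](1)
Move 4: P2 pit5 -> P1=[6,6,0,6,6,4](0) P2=[0,4,4,0,6,0](2)
Move 5: P2 pit1 -> P1=[0,6,0,6,6,4](0) P2=[0,0,5,1,7,0](9)
Move 6: P2 pit3 -> P1=[0,6,0,6,6,4](0) P2=[0,0,5,0,8,0](9)

Answer: 0 6 0 6 6 4 0 0 0 5 0 8 0 9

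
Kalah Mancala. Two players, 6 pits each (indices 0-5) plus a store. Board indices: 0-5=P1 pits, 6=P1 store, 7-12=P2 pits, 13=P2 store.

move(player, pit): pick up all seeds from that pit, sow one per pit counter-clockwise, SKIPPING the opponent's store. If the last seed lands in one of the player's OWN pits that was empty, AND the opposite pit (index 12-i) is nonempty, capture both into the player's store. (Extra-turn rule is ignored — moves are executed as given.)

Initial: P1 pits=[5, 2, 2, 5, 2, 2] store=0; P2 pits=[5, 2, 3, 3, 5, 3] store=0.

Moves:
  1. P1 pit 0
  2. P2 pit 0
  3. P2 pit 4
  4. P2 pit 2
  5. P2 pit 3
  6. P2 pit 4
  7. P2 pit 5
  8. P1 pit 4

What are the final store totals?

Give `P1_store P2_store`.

Move 1: P1 pit0 -> P1=[0,3,3,6,3,3](0) P2=[5,2,3,3,5,3](0)
Move 2: P2 pit0 -> P1=[0,3,3,6,3,3](0) P2=[0,3,4,4,6,4](0)
Move 3: P2 pit4 -> P1=[1,4,4,7,3,3](0) P2=[0,3,4,4,0,5](1)
Move 4: P2 pit2 -> P1=[1,4,4,7,3,3](0) P2=[0,3,0,5,1,6](2)
Move 5: P2 pit3 -> P1=[2,5,4,7,3,3](0) P2=[0,3,0,0,2,7](3)
Move 6: P2 pit4 -> P1=[2,5,4,7,3,3](0) P2=[0,3,0,0,0,8](4)
Move 7: P2 pit5 -> P1=[3,6,5,8,4,0](0) P2=[0,3,0,0,0,0](10)
Move 8: P1 pit4 -> P1=[3,6,5,8,0,1](1) P2=[1,4,0,0,0,0](10)

Answer: 1 10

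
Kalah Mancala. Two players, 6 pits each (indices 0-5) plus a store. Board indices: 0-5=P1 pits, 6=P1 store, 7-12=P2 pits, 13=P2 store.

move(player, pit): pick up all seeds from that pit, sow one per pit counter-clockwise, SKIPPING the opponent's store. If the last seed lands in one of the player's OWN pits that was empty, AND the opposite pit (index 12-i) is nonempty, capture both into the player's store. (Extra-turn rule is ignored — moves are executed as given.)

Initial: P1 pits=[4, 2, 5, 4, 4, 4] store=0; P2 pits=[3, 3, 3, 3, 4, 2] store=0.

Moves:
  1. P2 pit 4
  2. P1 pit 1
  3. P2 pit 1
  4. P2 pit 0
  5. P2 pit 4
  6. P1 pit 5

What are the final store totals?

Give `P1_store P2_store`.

Move 1: P2 pit4 -> P1=[5,3,5,4,4,4](0) P2=[3,3,3,3,0,3](1)
Move 2: P1 pit1 -> P1=[5,0,6,5,5,4](0) P2=[3,3,3,3,0,3](1)
Move 3: P2 pit1 -> P1=[5,0,6,5,5,4](0) P2=[3,0,4,4,1,3](1)
Move 4: P2 pit0 -> P1=[5,0,6,5,5,4](0) P2=[0,1,5,5,1,3](1)
Move 5: P2 pit4 -> P1=[5,0,6,5,5,4](0) P2=[0,1,5,5,0,4](1)
Move 6: P1 pit5 -> P1=[5,0,6,5,5,0](1) P2=[1,2,6,5,0,4](1)

Answer: 1 1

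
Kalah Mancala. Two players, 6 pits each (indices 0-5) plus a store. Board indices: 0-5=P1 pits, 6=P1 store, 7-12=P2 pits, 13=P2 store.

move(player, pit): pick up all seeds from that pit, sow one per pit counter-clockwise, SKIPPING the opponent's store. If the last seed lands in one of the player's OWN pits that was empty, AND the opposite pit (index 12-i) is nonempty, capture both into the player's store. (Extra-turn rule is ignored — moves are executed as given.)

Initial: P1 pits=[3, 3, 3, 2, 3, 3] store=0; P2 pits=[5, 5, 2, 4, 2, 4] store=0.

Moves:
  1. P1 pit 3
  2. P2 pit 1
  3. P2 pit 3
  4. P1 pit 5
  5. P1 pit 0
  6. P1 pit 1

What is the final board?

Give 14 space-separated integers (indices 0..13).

Move 1: P1 pit3 -> P1=[3,3,3,0,4,4](0) P2=[5,5,2,4,2,4](0)
Move 2: P2 pit1 -> P1=[3,3,3,0,4,4](0) P2=[5,0,3,5,3,5](1)
Move 3: P2 pit3 -> P1=[4,4,3,0,4,4](0) P2=[5,0,3,0,4,6](2)
Move 4: P1 pit5 -> P1=[4,4,3,0,4,0](1) P2=[6,1,4,0,4,6](2)
Move 5: P1 pit0 -> P1=[0,5,4,1,5,0](1) P2=[6,1,4,0,4,6](2)
Move 6: P1 pit1 -> P1=[0,0,5,2,6,1](2) P2=[6,1,4,0,4,6](2)

Answer: 0 0 5 2 6 1 2 6 1 4 0 4 6 2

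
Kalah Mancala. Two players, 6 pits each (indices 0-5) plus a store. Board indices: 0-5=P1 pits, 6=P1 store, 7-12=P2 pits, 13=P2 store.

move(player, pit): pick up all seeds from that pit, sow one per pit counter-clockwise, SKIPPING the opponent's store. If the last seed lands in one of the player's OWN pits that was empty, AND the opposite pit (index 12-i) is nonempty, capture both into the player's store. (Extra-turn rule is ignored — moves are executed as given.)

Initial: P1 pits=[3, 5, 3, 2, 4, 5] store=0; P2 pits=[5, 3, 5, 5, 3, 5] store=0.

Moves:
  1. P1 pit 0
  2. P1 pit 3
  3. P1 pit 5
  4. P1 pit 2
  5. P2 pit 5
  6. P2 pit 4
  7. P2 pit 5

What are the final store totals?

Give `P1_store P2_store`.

Move 1: P1 pit0 -> P1=[0,6,4,3,4,5](0) P2=[5,3,5,5,3,5](0)
Move 2: P1 pit3 -> P1=[0,6,4,0,5,6](1) P2=[5,3,5,5,3,5](0)
Move 3: P1 pit5 -> P1=[0,6,4,0,5,0](2) P2=[6,4,6,6,4,5](0)
Move 4: P1 pit2 -> P1=[0,6,0,1,6,1](3) P2=[6,4,6,6,4,5](0)
Move 5: P2 pit5 -> P1=[1,7,1,2,6,1](3) P2=[6,4,6,6,4,0](1)
Move 6: P2 pit4 -> P1=[2,8,1,2,6,1](3) P2=[6,4,6,6,0,1](2)
Move 7: P2 pit5 -> P1=[2,8,1,2,6,1](3) P2=[6,4,6,6,0,0](3)

Answer: 3 3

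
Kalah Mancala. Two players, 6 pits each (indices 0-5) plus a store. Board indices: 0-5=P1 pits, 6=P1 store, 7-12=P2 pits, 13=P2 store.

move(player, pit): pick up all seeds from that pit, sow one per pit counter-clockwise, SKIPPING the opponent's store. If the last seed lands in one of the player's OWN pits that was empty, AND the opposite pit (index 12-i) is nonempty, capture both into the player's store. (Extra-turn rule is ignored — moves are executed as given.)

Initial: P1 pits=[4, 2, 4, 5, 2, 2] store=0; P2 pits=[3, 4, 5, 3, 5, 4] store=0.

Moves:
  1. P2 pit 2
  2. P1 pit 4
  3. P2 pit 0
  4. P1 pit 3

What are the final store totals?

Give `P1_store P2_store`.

Move 1: P2 pit2 -> P1=[5,2,4,5,2,2](0) P2=[3,4,0,4,6,5](1)
Move 2: P1 pit4 -> P1=[5,2,4,5,0,3](1) P2=[3,4,0,4,6,5](1)
Move 3: P2 pit0 -> P1=[5,2,4,5,0,3](1) P2=[0,5,1,5,6,5](1)
Move 4: P1 pit3 -> P1=[5,2,4,0,1,4](2) P2=[1,6,1,5,6,5](1)

Answer: 2 1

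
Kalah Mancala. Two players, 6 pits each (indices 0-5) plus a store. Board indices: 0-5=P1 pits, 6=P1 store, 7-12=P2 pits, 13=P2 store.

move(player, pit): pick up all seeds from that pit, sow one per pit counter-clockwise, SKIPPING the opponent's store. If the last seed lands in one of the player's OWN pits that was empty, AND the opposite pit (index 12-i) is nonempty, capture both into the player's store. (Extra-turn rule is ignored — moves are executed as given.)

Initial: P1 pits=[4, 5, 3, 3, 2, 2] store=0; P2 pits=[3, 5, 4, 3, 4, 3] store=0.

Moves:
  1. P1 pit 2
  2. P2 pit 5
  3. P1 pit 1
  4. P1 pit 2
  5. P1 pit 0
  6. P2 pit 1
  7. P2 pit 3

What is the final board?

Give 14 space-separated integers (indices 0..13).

Move 1: P1 pit2 -> P1=[4,5,0,4,3,3](0) P2=[3,5,4,3,4,3](0)
Move 2: P2 pit5 -> P1=[5,6,0,4,3,3](0) P2=[3,5,4,3,4,0](1)
Move 3: P1 pit1 -> P1=[5,0,1,5,4,4](1) P2=[4,5,4,3,4,0](1)
Move 4: P1 pit2 -> P1=[5,0,0,6,4,4](1) P2=[4,5,4,3,4,0](1)
Move 5: P1 pit0 -> P1=[0,1,1,7,5,5](1) P2=[4,5,4,3,4,0](1)
Move 6: P2 pit1 -> P1=[0,1,1,7,5,5](1) P2=[4,0,5,4,5,1](2)
Move 7: P2 pit3 -> P1=[1,1,1,7,5,5](1) P2=[4,0,5,0,6,2](3)

Answer: 1 1 1 7 5 5 1 4 0 5 0 6 2 3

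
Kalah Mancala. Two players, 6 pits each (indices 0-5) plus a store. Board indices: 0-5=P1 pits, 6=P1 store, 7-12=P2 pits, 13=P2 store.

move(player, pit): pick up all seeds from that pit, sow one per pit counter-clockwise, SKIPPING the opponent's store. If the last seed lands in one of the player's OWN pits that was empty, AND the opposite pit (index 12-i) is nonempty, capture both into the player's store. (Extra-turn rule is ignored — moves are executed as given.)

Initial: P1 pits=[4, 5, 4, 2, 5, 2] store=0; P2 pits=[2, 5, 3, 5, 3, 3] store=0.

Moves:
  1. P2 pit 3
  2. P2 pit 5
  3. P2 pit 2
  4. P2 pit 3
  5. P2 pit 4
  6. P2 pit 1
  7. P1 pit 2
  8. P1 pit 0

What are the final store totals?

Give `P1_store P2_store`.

Move 1: P2 pit3 -> P1=[5,6,4,2,5,2](0) P2=[2,5,3,0,4,4](1)
Move 2: P2 pit5 -> P1=[6,7,5,2,5,2](0) P2=[2,5,3,0,4,0](2)
Move 3: P2 pit2 -> P1=[0,7,5,2,5,2](0) P2=[2,5,0,1,5,0](9)
Move 4: P2 pit3 -> P1=[0,7,5,2,5,2](0) P2=[2,5,0,0,6,0](9)
Move 5: P2 pit4 -> P1=[1,8,6,3,5,2](0) P2=[2,5,0,0,0,1](10)
Move 6: P2 pit1 -> P1=[1,8,6,3,5,2](0) P2=[2,0,1,1,1,2](11)
Move 7: P1 pit2 -> P1=[1,8,0,4,6,3](1) P2=[3,1,1,1,1,2](11)
Move 8: P1 pit0 -> P1=[0,9,0,4,6,3](1) P2=[3,1,1,1,1,2](11)

Answer: 1 11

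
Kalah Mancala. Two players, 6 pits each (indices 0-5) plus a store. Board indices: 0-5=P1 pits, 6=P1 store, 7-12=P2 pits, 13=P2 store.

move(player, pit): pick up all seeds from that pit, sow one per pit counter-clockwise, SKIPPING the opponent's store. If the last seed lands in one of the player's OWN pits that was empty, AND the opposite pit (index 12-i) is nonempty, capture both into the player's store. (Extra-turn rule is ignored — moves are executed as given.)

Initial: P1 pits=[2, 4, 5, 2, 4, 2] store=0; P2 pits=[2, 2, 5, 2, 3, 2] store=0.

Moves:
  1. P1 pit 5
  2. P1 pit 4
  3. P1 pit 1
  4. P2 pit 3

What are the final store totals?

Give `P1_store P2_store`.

Answer: 2 0

Derivation:
Move 1: P1 pit5 -> P1=[2,4,5,2,4,0](1) P2=[3,2,5,2,3,2](0)
Move 2: P1 pit4 -> P1=[2,4,5,2,0,1](2) P2=[4,3,5,2,3,2](0)
Move 3: P1 pit1 -> P1=[2,0,6,3,1,2](2) P2=[4,3,5,2,3,2](0)
Move 4: P2 pit3 -> P1=[2,0,6,3,1,2](2) P2=[4,3,5,0,4,3](0)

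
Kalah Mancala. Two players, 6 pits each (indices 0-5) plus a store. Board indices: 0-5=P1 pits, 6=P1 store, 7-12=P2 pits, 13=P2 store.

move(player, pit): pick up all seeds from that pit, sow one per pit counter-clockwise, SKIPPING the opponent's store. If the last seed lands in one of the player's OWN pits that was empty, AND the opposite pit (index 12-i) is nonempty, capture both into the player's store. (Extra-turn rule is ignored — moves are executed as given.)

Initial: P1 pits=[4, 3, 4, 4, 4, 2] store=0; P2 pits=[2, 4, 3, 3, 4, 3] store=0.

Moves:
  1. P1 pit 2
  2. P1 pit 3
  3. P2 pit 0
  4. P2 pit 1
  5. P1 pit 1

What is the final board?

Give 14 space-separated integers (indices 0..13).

Answer: 5 0 1 1 7 4 2 0 0 5 5 5 4 1

Derivation:
Move 1: P1 pit2 -> P1=[4,3,0,5,5,3](1) P2=[2,4,3,3,4,3](0)
Move 2: P1 pit3 -> P1=[4,3,0,0,6,4](2) P2=[3,5,3,3,4,3](0)
Move 3: P2 pit0 -> P1=[4,3,0,0,6,4](2) P2=[0,6,4,4,4,3](0)
Move 4: P2 pit1 -> P1=[5,3,0,0,6,4](2) P2=[0,0,5,5,5,4](1)
Move 5: P1 pit1 -> P1=[5,0,1,1,7,4](2) P2=[0,0,5,5,5,4](1)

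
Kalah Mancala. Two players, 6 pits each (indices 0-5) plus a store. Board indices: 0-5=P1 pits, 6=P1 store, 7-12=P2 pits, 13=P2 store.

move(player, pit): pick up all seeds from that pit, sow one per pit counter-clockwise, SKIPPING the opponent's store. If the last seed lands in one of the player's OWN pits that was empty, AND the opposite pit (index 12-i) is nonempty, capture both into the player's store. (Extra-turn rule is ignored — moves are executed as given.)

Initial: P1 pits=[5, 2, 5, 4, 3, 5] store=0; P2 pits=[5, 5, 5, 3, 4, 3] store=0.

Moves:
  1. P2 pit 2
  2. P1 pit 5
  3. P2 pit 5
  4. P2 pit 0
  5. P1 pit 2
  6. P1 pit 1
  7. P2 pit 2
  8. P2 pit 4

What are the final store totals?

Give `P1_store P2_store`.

Move 1: P2 pit2 -> P1=[6,2,5,4,3,5](0) P2=[5,5,0,4,5,4](1)
Move 2: P1 pit5 -> P1=[6,2,5,4,3,0](1) P2=[6,6,1,5,5,4](1)
Move 3: P2 pit5 -> P1=[7,3,6,4,3,0](1) P2=[6,6,1,5,5,0](2)
Move 4: P2 pit0 -> P1=[7,3,6,4,3,0](1) P2=[0,7,2,6,6,1](3)
Move 5: P1 pit2 -> P1=[7,3,0,5,4,1](2) P2=[1,8,2,6,6,1](3)
Move 6: P1 pit1 -> P1=[7,0,1,6,5,1](2) P2=[1,8,2,6,6,1](3)
Move 7: P2 pit2 -> P1=[7,0,1,6,5,1](2) P2=[1,8,0,7,7,1](3)
Move 8: P2 pit4 -> P1=[8,1,2,7,6,1](2) P2=[1,8,0,7,0,2](4)

Answer: 2 4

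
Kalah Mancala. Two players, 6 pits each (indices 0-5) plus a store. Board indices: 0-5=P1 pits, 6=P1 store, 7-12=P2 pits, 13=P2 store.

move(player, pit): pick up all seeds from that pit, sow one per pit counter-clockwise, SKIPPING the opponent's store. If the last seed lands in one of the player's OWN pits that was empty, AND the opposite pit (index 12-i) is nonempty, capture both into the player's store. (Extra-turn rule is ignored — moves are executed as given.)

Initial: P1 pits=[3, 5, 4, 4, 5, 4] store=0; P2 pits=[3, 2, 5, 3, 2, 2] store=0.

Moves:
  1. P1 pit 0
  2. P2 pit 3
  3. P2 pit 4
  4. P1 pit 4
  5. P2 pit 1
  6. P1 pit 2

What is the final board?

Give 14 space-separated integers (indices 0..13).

Answer: 1 0 0 6 1 6 2 5 0 7 1 0 4 9

Derivation:
Move 1: P1 pit0 -> P1=[0,6,5,5,5,4](0) P2=[3,2,5,3,2,2](0)
Move 2: P2 pit3 -> P1=[0,6,5,5,5,4](0) P2=[3,2,5,0,3,3](1)
Move 3: P2 pit4 -> P1=[1,6,5,5,5,4](0) P2=[3,2,5,0,0,4](2)
Move 4: P1 pit4 -> P1=[1,6,5,5,0,5](1) P2=[4,3,6,0,0,4](2)
Move 5: P2 pit1 -> P1=[1,0,5,5,0,5](1) P2=[4,0,7,1,0,4](9)
Move 6: P1 pit2 -> P1=[1,0,0,6,1,6](2) P2=[5,0,7,1,0,4](9)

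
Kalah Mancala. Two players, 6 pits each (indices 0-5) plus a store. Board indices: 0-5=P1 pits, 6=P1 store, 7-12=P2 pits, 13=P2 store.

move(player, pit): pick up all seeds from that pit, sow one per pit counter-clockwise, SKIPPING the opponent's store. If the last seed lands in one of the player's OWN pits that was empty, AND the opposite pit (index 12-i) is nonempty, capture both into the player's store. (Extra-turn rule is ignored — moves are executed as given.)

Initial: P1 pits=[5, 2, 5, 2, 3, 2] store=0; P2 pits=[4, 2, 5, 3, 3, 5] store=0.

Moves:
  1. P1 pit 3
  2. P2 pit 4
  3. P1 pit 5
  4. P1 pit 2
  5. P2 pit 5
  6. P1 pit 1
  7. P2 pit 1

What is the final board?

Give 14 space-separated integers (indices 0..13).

Move 1: P1 pit3 -> P1=[5,2,5,0,4,3](0) P2=[4,2,5,3,3,5](0)
Move 2: P2 pit4 -> P1=[6,2,5,0,4,3](0) P2=[4,2,5,3,0,6](1)
Move 3: P1 pit5 -> P1=[6,2,5,0,4,0](1) P2=[5,3,5,3,0,6](1)
Move 4: P1 pit2 -> P1=[6,2,0,1,5,1](2) P2=[6,3,5,3,0,6](1)
Move 5: P2 pit5 -> P1=[7,3,1,2,6,1](2) P2=[6,3,5,3,0,0](2)
Move 6: P1 pit1 -> P1=[7,0,2,3,7,1](2) P2=[6,3,5,3,0,0](2)
Move 7: P2 pit1 -> P1=[7,0,2,3,7,1](2) P2=[6,0,6,4,1,0](2)

Answer: 7 0 2 3 7 1 2 6 0 6 4 1 0 2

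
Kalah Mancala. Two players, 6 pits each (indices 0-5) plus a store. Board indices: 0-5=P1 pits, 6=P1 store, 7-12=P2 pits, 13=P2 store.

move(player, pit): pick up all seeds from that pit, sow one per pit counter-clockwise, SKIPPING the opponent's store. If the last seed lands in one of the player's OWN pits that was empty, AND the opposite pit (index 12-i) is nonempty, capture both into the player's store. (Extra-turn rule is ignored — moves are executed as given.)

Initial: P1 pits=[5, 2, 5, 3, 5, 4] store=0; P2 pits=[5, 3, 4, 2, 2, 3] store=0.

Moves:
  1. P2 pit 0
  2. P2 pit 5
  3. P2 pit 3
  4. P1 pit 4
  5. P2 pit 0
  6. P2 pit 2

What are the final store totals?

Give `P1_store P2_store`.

Move 1: P2 pit0 -> P1=[5,2,5,3,5,4](0) P2=[0,4,5,3,3,4](0)
Move 2: P2 pit5 -> P1=[6,3,6,3,5,4](0) P2=[0,4,5,3,3,0](1)
Move 3: P2 pit3 -> P1=[6,3,6,3,5,4](0) P2=[0,4,5,0,4,1](2)
Move 4: P1 pit4 -> P1=[6,3,6,3,0,5](1) P2=[1,5,6,0,4,1](2)
Move 5: P2 pit0 -> P1=[6,3,6,3,0,5](1) P2=[0,6,6,0,4,1](2)
Move 6: P2 pit2 -> P1=[7,4,6,3,0,5](1) P2=[0,6,0,1,5,2](3)

Answer: 1 3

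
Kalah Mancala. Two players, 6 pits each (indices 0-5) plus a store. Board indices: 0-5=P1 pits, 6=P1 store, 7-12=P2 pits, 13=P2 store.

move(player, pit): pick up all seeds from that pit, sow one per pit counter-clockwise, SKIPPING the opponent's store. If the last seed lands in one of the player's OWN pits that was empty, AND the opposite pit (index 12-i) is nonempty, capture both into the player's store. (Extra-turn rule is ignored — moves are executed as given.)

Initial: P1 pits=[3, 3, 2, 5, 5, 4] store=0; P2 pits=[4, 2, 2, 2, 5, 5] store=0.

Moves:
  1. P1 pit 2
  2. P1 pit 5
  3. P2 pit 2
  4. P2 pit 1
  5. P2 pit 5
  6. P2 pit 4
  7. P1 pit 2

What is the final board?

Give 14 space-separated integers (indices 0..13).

Move 1: P1 pit2 -> P1=[3,3,0,6,6,4](0) P2=[4,2,2,2,5,5](0)
Move 2: P1 pit5 -> P1=[3,3,0,6,6,0](1) P2=[5,3,3,2,5,5](0)
Move 3: P2 pit2 -> P1=[3,3,0,6,6,0](1) P2=[5,3,0,3,6,6](0)
Move 4: P2 pit1 -> P1=[3,3,0,6,6,0](1) P2=[5,0,1,4,7,6](0)
Move 5: P2 pit5 -> P1=[4,4,1,7,7,0](1) P2=[5,0,1,4,7,0](1)
Move 6: P2 pit4 -> P1=[5,5,2,8,8,0](1) P2=[5,0,1,4,0,1](2)
Move 7: P1 pit2 -> P1=[5,5,0,9,9,0](1) P2=[5,0,1,4,0,1](2)

Answer: 5 5 0 9 9 0 1 5 0 1 4 0 1 2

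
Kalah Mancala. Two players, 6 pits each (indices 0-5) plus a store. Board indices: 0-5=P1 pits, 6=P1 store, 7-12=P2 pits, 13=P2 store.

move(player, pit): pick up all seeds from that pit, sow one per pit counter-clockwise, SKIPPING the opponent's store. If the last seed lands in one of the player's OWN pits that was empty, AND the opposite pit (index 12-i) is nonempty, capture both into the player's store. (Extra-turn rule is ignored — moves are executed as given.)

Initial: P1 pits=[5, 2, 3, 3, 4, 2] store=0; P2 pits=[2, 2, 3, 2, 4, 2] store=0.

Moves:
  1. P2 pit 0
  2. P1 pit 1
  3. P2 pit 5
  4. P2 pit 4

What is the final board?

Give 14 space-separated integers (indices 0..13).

Answer: 7 1 4 4 4 2 0 0 3 4 2 0 1 2

Derivation:
Move 1: P2 pit0 -> P1=[5,2,3,3,4,2](0) P2=[0,3,4,2,4,2](0)
Move 2: P1 pit1 -> P1=[5,0,4,4,4,2](0) P2=[0,3,4,2,4,2](0)
Move 3: P2 pit5 -> P1=[6,0,4,4,4,2](0) P2=[0,3,4,2,4,0](1)
Move 4: P2 pit4 -> P1=[7,1,4,4,4,2](0) P2=[0,3,4,2,0,1](2)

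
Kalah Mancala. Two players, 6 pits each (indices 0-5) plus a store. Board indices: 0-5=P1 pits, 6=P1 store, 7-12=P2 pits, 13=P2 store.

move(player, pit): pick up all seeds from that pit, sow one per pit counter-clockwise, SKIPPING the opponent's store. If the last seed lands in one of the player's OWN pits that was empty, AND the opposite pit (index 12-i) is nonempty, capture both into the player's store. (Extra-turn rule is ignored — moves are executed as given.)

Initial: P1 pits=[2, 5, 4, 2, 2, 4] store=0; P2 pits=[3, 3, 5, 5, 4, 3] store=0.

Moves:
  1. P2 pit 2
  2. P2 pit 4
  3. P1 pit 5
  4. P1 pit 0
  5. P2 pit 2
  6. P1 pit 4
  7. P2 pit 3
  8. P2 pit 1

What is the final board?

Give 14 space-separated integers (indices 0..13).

Answer: 1 8 7 4 0 1 2 5 0 1 1 2 7 3

Derivation:
Move 1: P2 pit2 -> P1=[3,5,4,2,2,4](0) P2=[3,3,0,6,5,4](1)
Move 2: P2 pit4 -> P1=[4,6,5,2,2,4](0) P2=[3,3,0,6,0,5](2)
Move 3: P1 pit5 -> P1=[4,6,5,2,2,0](1) P2=[4,4,1,6,0,5](2)
Move 4: P1 pit0 -> P1=[0,7,6,3,3,0](1) P2=[4,4,1,6,0,5](2)
Move 5: P2 pit2 -> P1=[0,7,6,3,3,0](1) P2=[4,4,0,7,0,5](2)
Move 6: P1 pit4 -> P1=[0,7,6,3,0,1](2) P2=[5,4,0,7,0,5](2)
Move 7: P2 pit3 -> P1=[1,8,7,4,0,1](2) P2=[5,4,0,0,1,6](3)
Move 8: P2 pit1 -> P1=[1,8,7,4,0,1](2) P2=[5,0,1,1,2,7](3)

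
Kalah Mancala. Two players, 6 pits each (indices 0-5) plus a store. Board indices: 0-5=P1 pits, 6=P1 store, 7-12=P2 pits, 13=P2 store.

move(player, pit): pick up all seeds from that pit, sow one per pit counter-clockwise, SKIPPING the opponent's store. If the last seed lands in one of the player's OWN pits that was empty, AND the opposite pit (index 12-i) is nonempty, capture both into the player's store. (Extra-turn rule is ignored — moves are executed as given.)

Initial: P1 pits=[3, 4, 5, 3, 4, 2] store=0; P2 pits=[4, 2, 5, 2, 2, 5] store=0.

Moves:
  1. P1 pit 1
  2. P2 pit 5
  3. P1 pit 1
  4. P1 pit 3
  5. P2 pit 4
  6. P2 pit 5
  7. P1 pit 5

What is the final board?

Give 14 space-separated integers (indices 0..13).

Answer: 4 0 8 0 6 0 2 6 4 6 2 0 0 3

Derivation:
Move 1: P1 pit1 -> P1=[3,0,6,4,5,3](0) P2=[4,2,5,2,2,5](0)
Move 2: P2 pit5 -> P1=[4,1,7,5,5,3](0) P2=[4,2,5,2,2,0](1)
Move 3: P1 pit1 -> P1=[4,0,8,5,5,3](0) P2=[4,2,5,2,2,0](1)
Move 4: P1 pit3 -> P1=[4,0,8,0,6,4](1) P2=[5,3,5,2,2,0](1)
Move 5: P2 pit4 -> P1=[4,0,8,0,6,4](1) P2=[5,3,5,2,0,1](2)
Move 6: P2 pit5 -> P1=[4,0,8,0,6,4](1) P2=[5,3,5,2,0,0](3)
Move 7: P1 pit5 -> P1=[4,0,8,0,6,0](2) P2=[6,4,6,2,0,0](3)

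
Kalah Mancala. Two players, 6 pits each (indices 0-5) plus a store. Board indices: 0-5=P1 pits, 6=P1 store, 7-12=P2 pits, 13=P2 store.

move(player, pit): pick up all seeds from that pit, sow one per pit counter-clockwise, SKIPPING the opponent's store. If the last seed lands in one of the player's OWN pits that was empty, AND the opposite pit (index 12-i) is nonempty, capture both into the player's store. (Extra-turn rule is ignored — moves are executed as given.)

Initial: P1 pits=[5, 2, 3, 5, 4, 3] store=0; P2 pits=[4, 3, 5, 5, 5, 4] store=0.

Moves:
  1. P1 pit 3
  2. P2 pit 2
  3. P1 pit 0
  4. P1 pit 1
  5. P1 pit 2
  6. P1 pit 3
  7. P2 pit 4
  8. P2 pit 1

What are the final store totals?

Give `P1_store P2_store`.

Move 1: P1 pit3 -> P1=[5,2,3,0,5,4](1) P2=[5,4,5,5,5,4](0)
Move 2: P2 pit2 -> P1=[6,2,3,0,5,4](1) P2=[5,4,0,6,6,5](1)
Move 3: P1 pit0 -> P1=[0,3,4,1,6,5](2) P2=[5,4,0,6,6,5](1)
Move 4: P1 pit1 -> P1=[0,0,5,2,7,5](2) P2=[5,4,0,6,6,5](1)
Move 5: P1 pit2 -> P1=[0,0,0,3,8,6](3) P2=[6,4,0,6,6,5](1)
Move 6: P1 pit3 -> P1=[0,0,0,0,9,7](4) P2=[6,4,0,6,6,5](1)
Move 7: P2 pit4 -> P1=[1,1,1,1,9,7](4) P2=[6,4,0,6,0,6](2)
Move 8: P2 pit1 -> P1=[1,1,1,1,9,7](4) P2=[6,0,1,7,1,7](2)

Answer: 4 2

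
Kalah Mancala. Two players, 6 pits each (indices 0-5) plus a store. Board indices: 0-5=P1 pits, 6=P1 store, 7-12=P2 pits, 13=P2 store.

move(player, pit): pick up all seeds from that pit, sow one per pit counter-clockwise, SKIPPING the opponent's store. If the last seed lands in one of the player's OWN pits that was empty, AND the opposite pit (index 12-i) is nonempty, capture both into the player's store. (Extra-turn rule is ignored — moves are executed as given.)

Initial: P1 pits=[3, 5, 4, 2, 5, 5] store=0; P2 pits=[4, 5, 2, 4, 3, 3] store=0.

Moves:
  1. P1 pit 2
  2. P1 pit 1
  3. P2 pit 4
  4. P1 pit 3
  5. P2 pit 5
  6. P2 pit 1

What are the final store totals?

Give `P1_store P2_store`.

Answer: 3 3

Derivation:
Move 1: P1 pit2 -> P1=[3,5,0,3,6,6](1) P2=[4,5,2,4,3,3](0)
Move 2: P1 pit1 -> P1=[3,0,1,4,7,7](2) P2=[4,5,2,4,3,3](0)
Move 3: P2 pit4 -> P1=[4,0,1,4,7,7](2) P2=[4,5,2,4,0,4](1)
Move 4: P1 pit3 -> P1=[4,0,1,0,8,8](3) P2=[5,5,2,4,0,4](1)
Move 5: P2 pit5 -> P1=[5,1,2,0,8,8](3) P2=[5,5,2,4,0,0](2)
Move 6: P2 pit1 -> P1=[5,1,2,0,8,8](3) P2=[5,0,3,5,1,1](3)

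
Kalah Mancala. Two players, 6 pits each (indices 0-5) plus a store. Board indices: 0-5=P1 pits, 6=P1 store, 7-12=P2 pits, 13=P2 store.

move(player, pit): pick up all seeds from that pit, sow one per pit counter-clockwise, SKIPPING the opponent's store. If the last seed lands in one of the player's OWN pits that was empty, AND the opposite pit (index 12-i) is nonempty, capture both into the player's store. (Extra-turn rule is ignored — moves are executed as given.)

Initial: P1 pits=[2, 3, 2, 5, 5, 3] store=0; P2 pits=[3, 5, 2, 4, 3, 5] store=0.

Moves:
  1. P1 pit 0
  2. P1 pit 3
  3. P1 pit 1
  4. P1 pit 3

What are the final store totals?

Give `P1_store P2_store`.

Answer: 1 0

Derivation:
Move 1: P1 pit0 -> P1=[0,4,3,5,5,3](0) P2=[3,5,2,4,3,5](0)
Move 2: P1 pit3 -> P1=[0,4,3,0,6,4](1) P2=[4,6,2,4,3,5](0)
Move 3: P1 pit1 -> P1=[0,0,4,1,7,5](1) P2=[4,6,2,4,3,5](0)
Move 4: P1 pit3 -> P1=[0,0,4,0,8,5](1) P2=[4,6,2,4,3,5](0)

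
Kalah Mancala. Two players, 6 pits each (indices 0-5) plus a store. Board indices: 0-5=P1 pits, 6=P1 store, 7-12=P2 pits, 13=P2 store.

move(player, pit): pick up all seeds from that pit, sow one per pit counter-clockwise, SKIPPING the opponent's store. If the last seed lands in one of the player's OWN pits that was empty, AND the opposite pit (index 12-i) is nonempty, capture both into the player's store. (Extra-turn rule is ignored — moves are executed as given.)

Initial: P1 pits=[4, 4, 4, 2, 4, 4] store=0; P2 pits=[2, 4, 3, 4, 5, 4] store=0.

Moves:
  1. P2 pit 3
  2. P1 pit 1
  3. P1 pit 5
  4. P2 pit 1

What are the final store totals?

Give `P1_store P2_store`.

Answer: 1 2

Derivation:
Move 1: P2 pit3 -> P1=[5,4,4,2,4,4](0) P2=[2,4,3,0,6,5](1)
Move 2: P1 pit1 -> P1=[5,0,5,3,5,5](0) P2=[2,4,3,0,6,5](1)
Move 3: P1 pit5 -> P1=[5,0,5,3,5,0](1) P2=[3,5,4,1,6,5](1)
Move 4: P2 pit1 -> P1=[5,0,5,3,5,0](1) P2=[3,0,5,2,7,6](2)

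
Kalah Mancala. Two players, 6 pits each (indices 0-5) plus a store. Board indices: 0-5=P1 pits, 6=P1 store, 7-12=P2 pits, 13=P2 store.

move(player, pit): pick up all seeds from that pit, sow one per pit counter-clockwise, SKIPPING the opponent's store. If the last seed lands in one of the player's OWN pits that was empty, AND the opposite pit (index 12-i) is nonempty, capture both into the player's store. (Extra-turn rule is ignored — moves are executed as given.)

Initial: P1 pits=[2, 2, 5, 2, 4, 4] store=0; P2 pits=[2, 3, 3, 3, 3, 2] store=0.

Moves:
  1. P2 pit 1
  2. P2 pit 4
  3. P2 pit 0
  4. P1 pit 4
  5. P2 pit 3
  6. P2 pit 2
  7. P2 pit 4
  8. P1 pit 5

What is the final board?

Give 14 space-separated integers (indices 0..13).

Move 1: P2 pit1 -> P1=[2,2,5,2,4,4](0) P2=[2,0,4,4,4,2](0)
Move 2: P2 pit4 -> P1=[3,3,5,2,4,4](0) P2=[2,0,4,4,0,3](1)
Move 3: P2 pit0 -> P1=[3,3,5,2,4,4](0) P2=[0,1,5,4,0,3](1)
Move 4: P1 pit4 -> P1=[3,3,5,2,0,5](1) P2=[1,2,5,4,0,3](1)
Move 5: P2 pit3 -> P1=[4,3,5,2,0,5](1) P2=[1,2,5,0,1,4](2)
Move 6: P2 pit2 -> P1=[5,3,5,2,0,5](1) P2=[1,2,0,1,2,5](3)
Move 7: P2 pit4 -> P1=[5,3,5,2,0,5](1) P2=[1,2,0,1,0,6](4)
Move 8: P1 pit5 -> P1=[5,3,5,2,0,0](2) P2=[2,3,1,2,0,6](4)

Answer: 5 3 5 2 0 0 2 2 3 1 2 0 6 4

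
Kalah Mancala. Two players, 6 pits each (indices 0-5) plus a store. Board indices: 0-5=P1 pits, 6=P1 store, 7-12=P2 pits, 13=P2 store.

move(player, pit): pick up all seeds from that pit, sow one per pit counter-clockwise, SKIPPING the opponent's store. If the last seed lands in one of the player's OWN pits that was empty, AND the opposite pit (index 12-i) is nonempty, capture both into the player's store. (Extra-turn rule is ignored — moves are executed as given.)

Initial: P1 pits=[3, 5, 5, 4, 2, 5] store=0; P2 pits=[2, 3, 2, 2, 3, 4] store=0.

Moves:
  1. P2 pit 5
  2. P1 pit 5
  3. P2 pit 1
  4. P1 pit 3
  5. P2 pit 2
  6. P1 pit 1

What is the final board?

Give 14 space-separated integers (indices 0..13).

Answer: 0 0 7 1 4 2 3 5 0 0 5 5 1 7

Derivation:
Move 1: P2 pit5 -> P1=[4,6,6,4,2,5](0) P2=[2,3,2,2,3,0](1)
Move 2: P1 pit5 -> P1=[4,6,6,4,2,0](1) P2=[3,4,3,3,3,0](1)
Move 3: P2 pit1 -> P1=[0,6,6,4,2,0](1) P2=[3,0,4,4,4,0](6)
Move 4: P1 pit3 -> P1=[0,6,6,0,3,1](2) P2=[4,0,4,4,4,0](6)
Move 5: P2 pit2 -> P1=[0,6,6,0,3,1](2) P2=[4,0,0,5,5,1](7)
Move 6: P1 pit1 -> P1=[0,0,7,1,4,2](3) P2=[5,0,0,5,5,1](7)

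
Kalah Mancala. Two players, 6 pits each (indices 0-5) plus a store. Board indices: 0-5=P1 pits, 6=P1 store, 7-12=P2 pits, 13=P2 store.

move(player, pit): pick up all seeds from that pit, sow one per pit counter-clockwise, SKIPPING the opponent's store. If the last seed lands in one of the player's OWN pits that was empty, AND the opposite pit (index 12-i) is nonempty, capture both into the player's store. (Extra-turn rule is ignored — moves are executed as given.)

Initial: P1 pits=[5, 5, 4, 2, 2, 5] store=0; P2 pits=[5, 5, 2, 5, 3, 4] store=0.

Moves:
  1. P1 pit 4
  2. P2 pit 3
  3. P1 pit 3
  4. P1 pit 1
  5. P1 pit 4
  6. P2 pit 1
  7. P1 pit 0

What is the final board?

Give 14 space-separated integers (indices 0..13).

Answer: 0 1 6 2 1 10 4 6 0 3 1 5 6 2

Derivation:
Move 1: P1 pit4 -> P1=[5,5,4,2,0,6](1) P2=[5,5,2,5,3,4](0)
Move 2: P2 pit3 -> P1=[6,6,4,2,0,6](1) P2=[5,5,2,0,4,5](1)
Move 3: P1 pit3 -> P1=[6,6,4,0,1,7](1) P2=[5,5,2,0,4,5](1)
Move 4: P1 pit1 -> P1=[6,0,5,1,2,8](2) P2=[6,5,2,0,4,5](1)
Move 5: P1 pit4 -> P1=[6,0,5,1,0,9](3) P2=[6,5,2,0,4,5](1)
Move 6: P2 pit1 -> P1=[6,0,5,1,0,9](3) P2=[6,0,3,1,5,6](2)
Move 7: P1 pit0 -> P1=[0,1,6,2,1,10](4) P2=[6,0,3,1,5,6](2)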